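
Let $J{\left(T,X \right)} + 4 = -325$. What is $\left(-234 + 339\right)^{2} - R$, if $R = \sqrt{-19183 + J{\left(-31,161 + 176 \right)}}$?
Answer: $11025 - 6 i \sqrt{542} \approx 11025.0 - 139.69 i$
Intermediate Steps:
$J{\left(T,X \right)} = -329$ ($J{\left(T,X \right)} = -4 - 325 = -329$)
$R = 6 i \sqrt{542}$ ($R = \sqrt{-19183 - 329} = \sqrt{-19512} = 6 i \sqrt{542} \approx 139.69 i$)
$\left(-234 + 339\right)^{2} - R = \left(-234 + 339\right)^{2} - 6 i \sqrt{542} = 105^{2} - 6 i \sqrt{542} = 11025 - 6 i \sqrt{542}$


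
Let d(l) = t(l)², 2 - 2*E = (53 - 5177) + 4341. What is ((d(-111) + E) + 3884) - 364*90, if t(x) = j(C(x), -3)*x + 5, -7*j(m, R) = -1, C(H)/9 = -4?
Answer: -2779831/98 ≈ -28366.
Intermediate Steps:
E = 785/2 (E = 1 - ((53 - 5177) + 4341)/2 = 1 - (-5124 + 4341)/2 = 1 - ½*(-783) = 1 + 783/2 = 785/2 ≈ 392.50)
C(H) = -36 (C(H) = 9*(-4) = -36)
j(m, R) = ⅐ (j(m, R) = -⅐*(-1) = ⅐)
t(x) = 5 + x/7 (t(x) = x/7 + 5 = 5 + x/7)
d(l) = (5 + l/7)²
((d(-111) + E) + 3884) - 364*90 = (((35 - 111)²/49 + 785/2) + 3884) - 364*90 = (((1/49)*(-76)² + 785/2) + 3884) - 32760 = (((1/49)*5776 + 785/2) + 3884) - 32760 = ((5776/49 + 785/2) + 3884) - 32760 = (50017/98 + 3884) - 32760 = 430649/98 - 32760 = -2779831/98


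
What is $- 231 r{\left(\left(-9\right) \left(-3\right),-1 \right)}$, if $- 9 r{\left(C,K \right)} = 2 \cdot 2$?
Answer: $\frac{308}{3} \approx 102.67$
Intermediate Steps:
$r{\left(C,K \right)} = - \frac{4}{9}$ ($r{\left(C,K \right)} = - \frac{2 \cdot 2}{9} = \left(- \frac{1}{9}\right) 4 = - \frac{4}{9}$)
$- 231 r{\left(\left(-9\right) \left(-3\right),-1 \right)} = \left(-231\right) \left(- \frac{4}{9}\right) = \frac{308}{3}$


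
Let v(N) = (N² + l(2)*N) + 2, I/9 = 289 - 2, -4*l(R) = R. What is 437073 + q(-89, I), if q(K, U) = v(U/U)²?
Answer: 1748317/4 ≈ 4.3708e+5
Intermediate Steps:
l(R) = -R/4
I = 2583 (I = 9*(289 - 2) = 9*287 = 2583)
v(N) = 2 + N² - N/2 (v(N) = (N² + (-¼*2)*N) + 2 = (N² - N/2) + 2 = 2 + N² - N/2)
q(K, U) = 25/4 (q(K, U) = (2 + (U/U)² - U/(2*U))² = (2 + 1² - ½*1)² = (2 + 1 - ½)² = (5/2)² = 25/4)
437073 + q(-89, I) = 437073 + 25/4 = 1748317/4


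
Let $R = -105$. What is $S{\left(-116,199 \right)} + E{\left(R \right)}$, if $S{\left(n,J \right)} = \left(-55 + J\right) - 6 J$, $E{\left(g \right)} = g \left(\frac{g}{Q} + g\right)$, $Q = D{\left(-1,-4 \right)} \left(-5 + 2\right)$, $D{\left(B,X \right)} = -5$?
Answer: $10710$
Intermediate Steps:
$Q = 15$ ($Q = - 5 \left(-5 + 2\right) = \left(-5\right) \left(-3\right) = 15$)
$E{\left(g \right)} = \frac{16 g^{2}}{15}$ ($E{\left(g \right)} = g \left(\frac{g}{15} + g\right) = g \frac{16 g}{15} = \frac{16 g^{2}}{15}$)
$S{\left(n,J \right)} = -55 - 5 J$
$S{\left(-116,199 \right)} + E{\left(R \right)} = \left(-55 - 995\right) + \frac{16 \left(-105\right)^{2}}{15} = \left(-55 - 995\right) + \frac{16}{15} \cdot 11025 = -1050 + 11760 = 10710$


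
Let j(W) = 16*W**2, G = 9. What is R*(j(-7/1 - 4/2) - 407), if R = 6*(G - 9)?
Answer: 0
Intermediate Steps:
R = 0 (R = 6*(9 - 9) = 6*0 = 0)
R*(j(-7/1 - 4/2) - 407) = 0*(16*(-7/1 - 4/2)**2 - 407) = 0*(16*(-7*1 - 4*1/2)**2 - 407) = 0*(16*(-7 - 2)**2 - 407) = 0*(16*(-9)**2 - 407) = 0*(16*81 - 407) = 0*(1296 - 407) = 0*889 = 0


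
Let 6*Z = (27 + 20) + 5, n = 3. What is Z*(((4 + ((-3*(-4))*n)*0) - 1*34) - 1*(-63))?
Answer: 286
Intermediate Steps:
Z = 26/3 (Z = ((27 + 20) + 5)/6 = (47 + 5)/6 = (1/6)*52 = 26/3 ≈ 8.6667)
Z*(((4 + ((-3*(-4))*n)*0) - 1*34) - 1*(-63)) = 26*(((4 + (-3*(-4)*3)*0) - 1*34) - 1*(-63))/3 = 26*(((4 + (12*3)*0) - 34) + 63)/3 = 26*(((4 + 36*0) - 34) + 63)/3 = 26*(((4 + 0) - 34) + 63)/3 = 26*((4 - 34) + 63)/3 = 26*(-30 + 63)/3 = (26/3)*33 = 286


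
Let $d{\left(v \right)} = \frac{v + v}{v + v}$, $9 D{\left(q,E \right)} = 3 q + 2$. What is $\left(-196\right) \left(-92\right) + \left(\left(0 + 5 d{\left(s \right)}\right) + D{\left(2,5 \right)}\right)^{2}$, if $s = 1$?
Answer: $\frac{1463401}{81} \approx 18067.0$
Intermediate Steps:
$D{\left(q,E \right)} = \frac{2}{9} + \frac{q}{3}$ ($D{\left(q,E \right)} = \frac{3 q + 2}{9} = \frac{2 + 3 q}{9} = \frac{2}{9} + \frac{q}{3}$)
$d{\left(v \right)} = 1$ ($d{\left(v \right)} = \frac{2 v}{2 v} = 2 v \frac{1}{2 v} = 1$)
$\left(-196\right) \left(-92\right) + \left(\left(0 + 5 d{\left(s \right)}\right) + D{\left(2,5 \right)}\right)^{2} = \left(-196\right) \left(-92\right) + \left(\left(0 + 5 \cdot 1\right) + \left(\frac{2}{9} + \frac{1}{3} \cdot 2\right)\right)^{2} = 18032 + \left(\left(0 + 5\right) + \left(\frac{2}{9} + \frac{2}{3}\right)\right)^{2} = 18032 + \left(5 + \frac{8}{9}\right)^{2} = 18032 + \left(\frac{53}{9}\right)^{2} = 18032 + \frac{2809}{81} = \frac{1463401}{81}$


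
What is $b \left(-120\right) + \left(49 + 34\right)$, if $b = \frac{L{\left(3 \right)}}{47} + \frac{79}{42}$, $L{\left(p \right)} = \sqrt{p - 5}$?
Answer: $- \frac{999}{7} - \frac{120 i \sqrt{2}}{47} \approx -142.71 - 3.6108 i$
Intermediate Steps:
$L{\left(p \right)} = \sqrt{-5 + p}$
$b = \frac{79}{42} + \frac{i \sqrt{2}}{47}$ ($b = \frac{\sqrt{-5 + 3}}{47} + \frac{79}{42} = \sqrt{-2} \cdot \frac{1}{47} + 79 \cdot \frac{1}{42} = i \sqrt{2} \cdot \frac{1}{47} + \frac{79}{42} = \frac{i \sqrt{2}}{47} + \frac{79}{42} = \frac{79}{42} + \frac{i \sqrt{2}}{47} \approx 1.881 + 0.03009 i$)
$b \left(-120\right) + \left(49 + 34\right) = \left(\frac{79}{42} + \frac{i \sqrt{2}}{47}\right) \left(-120\right) + \left(49 + 34\right) = \left(- \frac{1580}{7} - \frac{120 i \sqrt{2}}{47}\right) + 83 = - \frac{999}{7} - \frac{120 i \sqrt{2}}{47}$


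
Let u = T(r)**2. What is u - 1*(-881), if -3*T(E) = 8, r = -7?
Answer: 7993/9 ≈ 888.11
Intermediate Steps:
T(E) = -8/3 (T(E) = -1/3*8 = -8/3)
u = 64/9 (u = (-8/3)**2 = 64/9 ≈ 7.1111)
u - 1*(-881) = 64/9 - 1*(-881) = 64/9 + 881 = 7993/9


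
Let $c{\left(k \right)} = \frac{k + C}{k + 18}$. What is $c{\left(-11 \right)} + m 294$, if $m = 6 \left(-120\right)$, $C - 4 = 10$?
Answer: $- \frac{1481757}{7} \approx -2.1168 \cdot 10^{5}$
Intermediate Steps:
$C = 14$ ($C = 4 + 10 = 14$)
$m = -720$
$c{\left(k \right)} = \frac{14 + k}{18 + k}$ ($c{\left(k \right)} = \frac{k + 14}{k + 18} = \frac{14 + k}{18 + k}$)
$c{\left(-11 \right)} + m 294 = \frac{14 - 11}{18 - 11} - 211680 = \frac{1}{7} \cdot 3 - 211680 = \frac{3}{7} - 211680 = - \frac{1481757}{7}$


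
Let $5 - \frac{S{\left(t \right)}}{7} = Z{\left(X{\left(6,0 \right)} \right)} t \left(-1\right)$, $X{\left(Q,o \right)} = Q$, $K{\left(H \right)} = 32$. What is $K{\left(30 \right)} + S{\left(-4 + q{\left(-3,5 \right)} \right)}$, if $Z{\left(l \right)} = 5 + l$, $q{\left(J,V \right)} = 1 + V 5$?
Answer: $1761$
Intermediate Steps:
$q{\left(J,V \right)} = 1 + 5 V$
$S{\left(t \right)} = 35 + 77 t$ ($S{\left(t \right)} = 35 - 7 \left(5 + 6\right) t \left(-1\right) = 35 - 7 \cdot 11 t \left(-1\right) = 35 - 7 \left(- 11 t\right) = 35 + 77 t$)
$K{\left(30 \right)} + S{\left(-4 + q{\left(-3,5 \right)} \right)} = 32 + \left(35 + 77 \left(-4 + \left(1 + 5 \cdot 5\right)\right)\right) = 32 + \left(35 + 77 \left(-4 + \left(1 + 25\right)\right)\right) = 32 + \left(35 + 77 \left(-4 + 26\right)\right) = 32 + \left(35 + 77 \cdot 22\right) = 32 + \left(35 + 1694\right) = 32 + 1729 = 1761$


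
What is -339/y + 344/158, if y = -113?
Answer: 409/79 ≈ 5.1772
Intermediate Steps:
-339/y + 344/158 = -339/(-113) + 344/158 = -339*(-1/113) + 344*(1/158) = 3 + 172/79 = 409/79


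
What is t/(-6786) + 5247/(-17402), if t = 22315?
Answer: -9634813/2683863 ≈ -3.5899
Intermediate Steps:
t/(-6786) + 5247/(-17402) = 22315/(-6786) + 5247/(-17402) = 22315*(-1/6786) + 5247*(-1/17402) = -22315/6786 - 477/1582 = -9634813/2683863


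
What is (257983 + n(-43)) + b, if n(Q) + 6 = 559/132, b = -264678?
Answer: -883973/132 ≈ -6696.8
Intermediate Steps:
n(Q) = -233/132 (n(Q) = -6 + 559/132 = -233/132)
(257983 + n(-43)) + b = (257983 - 233/132) - 264678 = 34053523/132 - 264678 = -883973/132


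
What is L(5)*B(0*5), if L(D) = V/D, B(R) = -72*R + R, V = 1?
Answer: 0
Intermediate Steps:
B(R) = -71*R
L(D) = 1/D
L(5)*B(0*5) = (-0*5)/5 = (-71*0)/5 = (1/5)*0 = 0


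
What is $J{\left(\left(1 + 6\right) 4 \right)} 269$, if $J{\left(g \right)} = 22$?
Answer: $5918$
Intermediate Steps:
$J{\left(\left(1 + 6\right) 4 \right)} 269 = 22 \cdot 269 = 5918$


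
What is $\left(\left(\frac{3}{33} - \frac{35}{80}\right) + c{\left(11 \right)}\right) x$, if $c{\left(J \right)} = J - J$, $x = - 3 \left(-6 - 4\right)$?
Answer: $- \frac{915}{88} \approx -10.398$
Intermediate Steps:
$x = 30$ ($x = \left(-3\right) \left(-10\right) = 30$)
$c{\left(J \right)} = 0$
$\left(\left(\frac{3}{33} - \frac{35}{80}\right) + c{\left(11 \right)}\right) x = \left(\left(\frac{3}{33} - \frac{35}{80}\right) + 0\right) 30 = \left(\left(3 \cdot \frac{1}{33} - \frac{7}{16}\right) + 0\right) 30 = \left(\left(\frac{1}{11} - \frac{7}{16}\right) + 0\right) 30 = \left(- \frac{61}{176} + 0\right) 30 = \left(- \frac{61}{176}\right) 30 = - \frac{915}{88}$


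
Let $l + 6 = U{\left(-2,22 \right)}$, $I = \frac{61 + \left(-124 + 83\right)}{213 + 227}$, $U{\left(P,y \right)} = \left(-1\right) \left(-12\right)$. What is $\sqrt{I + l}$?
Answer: $\frac{\sqrt{2926}}{22} \approx 2.4588$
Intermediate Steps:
$U{\left(P,y \right)} = 12$
$I = \frac{1}{22}$ ($I = \frac{61 - 41}{440} = 20 \cdot \frac{1}{440} = \frac{1}{22} \approx 0.045455$)
$l = 6$ ($l = -6 + 12 = 6$)
$\sqrt{I + l} = \sqrt{\frac{1}{22} + 6} = \sqrt{\frac{133}{22}} = \frac{\sqrt{2926}}{22}$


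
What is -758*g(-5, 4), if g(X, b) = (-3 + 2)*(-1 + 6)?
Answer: 3790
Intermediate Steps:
g(X, b) = -5 (g(X, b) = -1*5 = -5)
-758*g(-5, 4) = -758*(-5) = 3790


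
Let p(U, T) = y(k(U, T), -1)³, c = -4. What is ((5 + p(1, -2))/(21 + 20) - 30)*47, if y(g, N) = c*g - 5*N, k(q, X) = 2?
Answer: -58844/41 ≈ -1435.2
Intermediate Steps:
y(g, N) = -5*N - 4*g (y(g, N) = -4*g - 5*N = -5*N - 4*g)
p(U, T) = -27 (p(U, T) = (-5*(-1) - 4*2)³ = (5 - 8)³ = (-3)³ = -27)
((5 + p(1, -2))/(21 + 20) - 30)*47 = ((5 - 27)/(21 + 20) - 30)*47 = (-22/41 - 30)*47 = -1252/41*47 = -58844/41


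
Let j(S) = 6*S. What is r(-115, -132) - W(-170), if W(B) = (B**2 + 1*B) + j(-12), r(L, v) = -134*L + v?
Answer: -13380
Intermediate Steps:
r(L, v) = v - 134*L
W(B) = -72 + B + B**2 (W(B) = (B**2 + 1*B) + 6*(-12) = (B**2 + B) - 72 = (B + B**2) - 72 = -72 + B + B**2)
r(-115, -132) - W(-170) = (-132 - 134*(-115)) - (-72 - 170 + (-170)**2) = (-132 + 15410) - (-72 - 170 + 28900) = 15278 - 1*28658 = 15278 - 28658 = -13380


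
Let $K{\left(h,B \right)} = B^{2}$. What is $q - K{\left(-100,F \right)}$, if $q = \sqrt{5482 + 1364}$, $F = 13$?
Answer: $-169 + \sqrt{6846} \approx -86.259$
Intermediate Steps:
$q = \sqrt{6846} \approx 82.741$
$q - K{\left(-100,F \right)} = \sqrt{6846} - 13^{2} = \sqrt{6846} - 169 = -169 + \sqrt{6846}$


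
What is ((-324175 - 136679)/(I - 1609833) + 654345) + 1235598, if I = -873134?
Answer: 4692666561735/2482967 ≈ 1.8899e+6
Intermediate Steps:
((-324175 - 136679)/(I - 1609833) + 654345) + 1235598 = ((-324175 - 136679)/(-873134 - 1609833) + 654345) + 1235598 = (-460854/(-2482967) + 654345) + 1235598 = (-460854*(-1/2482967) + 654345) + 1235598 = (460854/2482967 + 654345) + 1235598 = 1624717502469/2482967 + 1235598 = 4692666561735/2482967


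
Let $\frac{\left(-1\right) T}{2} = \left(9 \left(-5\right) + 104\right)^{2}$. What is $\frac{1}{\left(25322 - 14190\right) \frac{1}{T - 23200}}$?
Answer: $- \frac{1371}{506} \approx -2.7095$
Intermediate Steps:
$T = -6962$ ($T = - 2 \left(9 \left(-5\right) + 104\right)^{2} = - 2 \left(-45 + 104\right)^{2} = - 2 \cdot 59^{2} = \left(-2\right) 3481 = -6962$)
$\frac{1}{\left(25322 - 14190\right) \frac{1}{T - 23200}} = \frac{1}{\left(25322 - 14190\right) \frac{1}{-6962 - 23200}} = \frac{1}{11132 \frac{1}{-30162}} = \frac{1}{11132 \left(- \frac{1}{30162}\right)} = \frac{1}{- \frac{506}{1371}} = - \frac{1371}{506}$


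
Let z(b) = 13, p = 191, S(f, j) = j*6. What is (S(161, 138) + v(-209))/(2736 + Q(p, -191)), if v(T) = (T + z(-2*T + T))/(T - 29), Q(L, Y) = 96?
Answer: 7045/24072 ≈ 0.29266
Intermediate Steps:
S(f, j) = 6*j
v(T) = (13 + T)/(-29 + T) (v(T) = (T + 13)/(T - 29) = (13 + T)/(-29 + T))
(S(161, 138) + v(-209))/(2736 + Q(p, -191)) = (6*138 + (13 - 209)/(-29 - 209))/(2736 + 96) = (828 - 196/(-238))/2832 = (828 - 1/238*(-196))*(1/2832) = (828 + 14/17)*(1/2832) = (14090/17)*(1/2832) = 7045/24072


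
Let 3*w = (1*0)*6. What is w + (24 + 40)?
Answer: 64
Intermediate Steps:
w = 0 (w = ((1*0)*6)/3 = (0*6)/3 = (1/3)*0 = 0)
w + (24 + 40) = 0 + (24 + 40) = 0 + 64 = 64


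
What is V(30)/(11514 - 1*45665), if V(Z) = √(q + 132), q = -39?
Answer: -√93/34151 ≈ -0.00028238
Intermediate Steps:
V(Z) = √93 (V(Z) = √(-39 + 132) = √93)
V(30)/(11514 - 1*45665) = √93/(11514 - 1*45665) = √93/(11514 - 45665) = √93/(-34151) = √93*(-1/34151) = -√93/34151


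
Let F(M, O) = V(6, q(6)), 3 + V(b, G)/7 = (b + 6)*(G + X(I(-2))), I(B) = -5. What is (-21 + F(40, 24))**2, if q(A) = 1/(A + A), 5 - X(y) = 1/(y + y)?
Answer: 3869089/25 ≈ 1.5476e+5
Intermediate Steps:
X(y) = 5 - 1/(2*y) (X(y) = 5 - 1/(y + y) = 5 - 1/(2*y))
q(A) = 1/(2*A)
V(b, G) = -21 + 7*(6 + b)*(51/10 + G) (V(b, G) = -21 + 7*((b + 6)*(G + (5 - 1/2/(-5)))) = -21 + 7*((6 + b)*(G + (5 - 1/2*(-1/5)))) = -21 + 7*((6 + b)*(G + (5 + 1/10))) = -21 + 7*((6 + b)*(G + 51/10)) = -21 + 7*((6 + b)*(51/10 + G)) = -21 + 7*(6 + b)*(51/10 + G))
F(M, O) = 2072/5 (F(M, O) = 966/5 + 42*((1/2)/6) + (357/10)*6 + 7*((1/2)/6)*6 = 966/5 + 42*((1/2)*(1/6)) + 1071/5 + 7*((1/2)*(1/6))*6 = 966/5 + 42*(1/12) + 1071/5 + 7*(1/12)*6 = 966/5 + 7/2 + 1071/5 + 7/2 = 2072/5)
(-21 + F(40, 24))**2 = (-21 + 2072/5)**2 = (1967/5)**2 = 3869089/25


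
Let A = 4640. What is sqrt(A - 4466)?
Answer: sqrt(174) ≈ 13.191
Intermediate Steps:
sqrt(A - 4466) = sqrt(4640 - 4466) = sqrt(174)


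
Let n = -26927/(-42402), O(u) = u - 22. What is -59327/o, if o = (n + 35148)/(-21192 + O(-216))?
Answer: 53908953419220/1490372423 ≈ 36171.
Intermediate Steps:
O(u) = -22 + u
n = 26927/42402 (n = -26927*(-1/42402) = 26927/42402 ≈ 0.63504)
o = -1490372423/908674860 (o = (26927/42402 + 35148)/(-21192 + (-22 - 216)) = 1490372423/(42402*(-21192 - 238)) = (1490372423/42402)/(-21430) = (1490372423/42402)*(-1/21430) = -1490372423/908674860 ≈ -1.6402)
-59327/o = -59327/(-1490372423/908674860) = -59327*(-908674860/1490372423) = 53908953419220/1490372423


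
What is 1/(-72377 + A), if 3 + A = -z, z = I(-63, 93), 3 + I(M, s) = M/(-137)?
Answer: -137/9915712 ≈ -1.3816e-5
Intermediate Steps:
I(M, s) = -3 - M/137 (I(M, s) = -3 + M/(-137) = -3 + M*(-1/137) = -3 - M/137)
z = -348/137 (z = -3 - 1/137*(-63) = -3 + 63/137 = -348/137 ≈ -2.5401)
A = -63/137 (A = -3 - 1*(-348/137) = -3 + 348/137 = -63/137 ≈ -0.45985)
1/(-72377 + A) = 1/(-72377 - 63/137) = 1/(-9915712/137) = -137/9915712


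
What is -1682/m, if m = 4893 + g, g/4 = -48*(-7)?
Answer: -1682/6237 ≈ -0.26968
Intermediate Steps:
g = 1344 (g = 4*(-48*(-7)) = 4*336 = 1344)
m = 6237 (m = 4893 + 1344 = 6237)
-1682/m = -1682/6237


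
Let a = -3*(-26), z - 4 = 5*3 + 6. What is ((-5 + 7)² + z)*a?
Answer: 2262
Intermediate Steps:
z = 25 (z = 4 + (5*3 + 6) = 4 + (15 + 6) = 4 + 21 = 25)
a = 78
((-5 + 7)² + z)*a = ((-5 + 7)² + 25)*78 = (2² + 25)*78 = (4 + 25)*78 = 29*78 = 2262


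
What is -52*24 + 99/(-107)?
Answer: -133635/107 ≈ -1248.9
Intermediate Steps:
-52*24 + 99/(-107) = -1248 + 99*(-1/107) = -1248 - 99/107 = -133635/107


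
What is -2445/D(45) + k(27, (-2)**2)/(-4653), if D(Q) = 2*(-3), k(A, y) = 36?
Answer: 421347/1034 ≈ 407.49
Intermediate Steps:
D(Q) = -6
-2445/D(45) + k(27, (-2)**2)/(-4653) = -2445/(-6) + 36/(-4653) = -2445*(-1/6) + 36*(-1/4653) = 815/2 - 4/517 = 421347/1034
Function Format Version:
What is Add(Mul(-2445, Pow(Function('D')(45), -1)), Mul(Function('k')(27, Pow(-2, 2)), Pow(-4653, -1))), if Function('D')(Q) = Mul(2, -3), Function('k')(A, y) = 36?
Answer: Rational(421347, 1034) ≈ 407.49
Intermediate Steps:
Function('D')(Q) = -6
Add(Mul(-2445, Pow(Function('D')(45), -1)), Mul(Function('k')(27, Pow(-2, 2)), Pow(-4653, -1))) = Add(Mul(-2445, Pow(-6, -1)), Mul(36, Pow(-4653, -1))) = Add(Mul(-2445, Rational(-1, 6)), Mul(36, Rational(-1, 4653))) = Add(Rational(815, 2), Rational(-4, 517)) = Rational(421347, 1034)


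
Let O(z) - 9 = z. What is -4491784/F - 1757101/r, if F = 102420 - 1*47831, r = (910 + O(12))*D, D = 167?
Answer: -41804604603/446701787 ≈ -93.585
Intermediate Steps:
O(z) = 9 + z
r = 155477 (r = (910 + (9 + 12))*167 = (910 + 21)*167 = 931*167 = 155477)
F = 54589 (F = 102420 - 47831 = 54589)
-4491784/F - 1757101/r = -4491784/54589 - 1757101/155477 = -4491784*1/54589 - 1757101*1/155477 = -4491784/54589 - 92479/8183 = -41804604603/446701787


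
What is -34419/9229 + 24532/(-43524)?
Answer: -39192236/9129159 ≈ -4.2931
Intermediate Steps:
-34419/9229 + 24532/(-43524) = -34419*1/9229 + 24532*(-1/43524) = -3129/839 - 6133/10881 = -39192236/9129159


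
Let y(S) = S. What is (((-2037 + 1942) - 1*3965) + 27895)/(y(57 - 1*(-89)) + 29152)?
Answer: 7945/9766 ≈ 0.81354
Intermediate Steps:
(((-2037 + 1942) - 1*3965) + 27895)/(y(57 - 1*(-89)) + 29152) = (((-2037 + 1942) - 1*3965) + 27895)/((57 - 1*(-89)) + 29152) = ((-95 - 3965) + 27895)/((57 + 89) + 29152) = (-4060 + 27895)/(146 + 29152) = 23835/29298 = 23835*(1/29298) = 7945/9766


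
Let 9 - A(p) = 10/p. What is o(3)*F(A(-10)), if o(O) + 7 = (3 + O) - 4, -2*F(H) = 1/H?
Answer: ¼ ≈ 0.25000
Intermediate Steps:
A(p) = 9 - 10/p
F(H) = -1/(2*H)
o(O) = -8 + O (o(O) = -7 + ((3 + O) - 4) = -7 + (-1 + O) = -8 + O)
o(3)*F(A(-10)) = (-8 + 3)*(-1/(2*(9 - 10/(-10)))) = -(-5)/(2*(9 - 10*(-⅒))) = -(-5)/(2*(9 + 1)) = -(-5)/(2*10) = -5*(-1/20) = ¼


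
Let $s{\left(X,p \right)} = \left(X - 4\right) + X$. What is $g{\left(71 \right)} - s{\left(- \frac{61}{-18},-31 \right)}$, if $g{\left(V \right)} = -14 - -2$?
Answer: $- \frac{133}{9} \approx -14.778$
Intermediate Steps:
$g{\left(V \right)} = -12$ ($g{\left(V \right)} = -14 + 2 = -12$)
$s{\left(X,p \right)} = -4 + 2 X$ ($s{\left(X,p \right)} = \left(-4 + X\right) + X = -4 + 2 X$)
$g{\left(71 \right)} - s{\left(- \frac{61}{-18},-31 \right)} = -12 - \left(-4 + 2 \left(- \frac{61}{-18}\right)\right) = -12 - \left(-4 + 2 \left(\left(-61\right) \left(- \frac{1}{18}\right)\right)\right) = -12 - \left(-4 + 2 \cdot \frac{61}{18}\right) = -12 - \left(-4 + \frac{61}{9}\right) = -12 - \frac{25}{9} = - \frac{133}{9}$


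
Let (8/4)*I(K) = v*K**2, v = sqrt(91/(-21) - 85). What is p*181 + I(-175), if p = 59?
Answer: 10679 + 30625*I*sqrt(201)/3 ≈ 10679.0 + 1.4473e+5*I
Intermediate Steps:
v = 2*I*sqrt(201)/3 (v = sqrt(91*(-1/21) - 85) = sqrt(-13/3 - 85) = sqrt(-268/3) = 2*I*sqrt(201)/3 ≈ 9.4516*I)
I(K) = I*sqrt(201)*K**2/3 (I(K) = ((2*I*sqrt(201)/3)*K**2)/2 = (2*I*sqrt(201)*K**2/3)/2 = I*sqrt(201)*K**2/3)
p*181 + I(-175) = 59*181 + (1/3)*I*sqrt(201)*(-175)**2 = 10679 + (1/3)*I*sqrt(201)*30625 = 10679 + 30625*I*sqrt(201)/3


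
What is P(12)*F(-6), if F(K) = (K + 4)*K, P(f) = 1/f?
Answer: 1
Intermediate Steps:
F(K) = K*(4 + K) (F(K) = (4 + K)*K = K*(4 + K))
P(12)*F(-6) = (-6*(4 - 6))/12 = (-6*(-2))/12 = (1/12)*12 = 1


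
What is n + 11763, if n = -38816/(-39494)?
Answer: 232303369/19747 ≈ 11764.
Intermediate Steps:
n = 19408/19747 (n = -38816*(-1/39494) = 19408/19747 ≈ 0.98283)
n + 11763 = 19408/19747 + 11763 = 232303369/19747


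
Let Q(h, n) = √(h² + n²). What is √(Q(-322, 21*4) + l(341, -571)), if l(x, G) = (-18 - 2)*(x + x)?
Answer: √(-13640 + 14*√565) ≈ 115.36*I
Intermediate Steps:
l(x, G) = -40*x
√(Q(-322, 21*4) + l(341, -571)) = √(√((-322)² + (21*4)²) - 40*341) = √(√(103684 + 84²) - 13640) = √(√(103684 + 7056) - 13640) = √(√110740 - 13640) = √(14*√565 - 13640) = √(-13640 + 14*√565)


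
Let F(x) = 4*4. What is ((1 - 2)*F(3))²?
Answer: 256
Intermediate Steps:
F(x) = 16
((1 - 2)*F(3))² = ((1 - 2)*16)² = (-1*16)² = (-16)² = 256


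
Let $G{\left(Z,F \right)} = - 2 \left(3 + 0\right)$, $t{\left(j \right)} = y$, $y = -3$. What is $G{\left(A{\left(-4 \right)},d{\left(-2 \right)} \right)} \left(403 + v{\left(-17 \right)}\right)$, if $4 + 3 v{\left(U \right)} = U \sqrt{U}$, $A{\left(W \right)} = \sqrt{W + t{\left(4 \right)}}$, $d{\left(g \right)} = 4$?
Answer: $-2410 + 34 i \sqrt{17} \approx -2410.0 + 140.19 i$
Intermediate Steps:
$t{\left(j \right)} = -3$
$A{\left(W \right)} = \sqrt{-3 + W}$ ($A{\left(W \right)} = \sqrt{W - 3} = \sqrt{-3 + W}$)
$v{\left(U \right)} = - \frac{4}{3} + \frac{U^{\frac{3}{2}}}{3}$ ($v{\left(U \right)} = - \frac{4}{3} + \frac{U \sqrt{U}}{3} = - \frac{4}{3} + \frac{U^{\frac{3}{2}}}{3}$)
$G{\left(Z,F \right)} = -6$ ($G{\left(Z,F \right)} = \left(-2\right) 3 = -6$)
$G{\left(A{\left(-4 \right)},d{\left(-2 \right)} \right)} \left(403 + v{\left(-17 \right)}\right) = - 6 \left(403 - \left(\frac{4}{3} - \frac{\left(-17\right)^{\frac{3}{2}}}{3}\right)\right) = - 6 \left(403 - \left(\frac{4}{3} - \frac{\left(-17\right) i \sqrt{17}}{3}\right)\right) = - 6 \left(403 - \left(\frac{4}{3} + \frac{17 i \sqrt{17}}{3}\right)\right) = - 6 \left(\frac{1205}{3} - \frac{17 i \sqrt{17}}{3}\right) = -2410 + 34 i \sqrt{17}$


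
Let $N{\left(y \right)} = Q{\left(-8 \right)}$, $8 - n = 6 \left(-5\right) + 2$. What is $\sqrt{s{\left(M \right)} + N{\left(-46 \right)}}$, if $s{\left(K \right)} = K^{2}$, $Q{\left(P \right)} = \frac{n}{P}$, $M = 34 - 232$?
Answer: $\frac{3 \sqrt{17422}}{2} \approx 197.99$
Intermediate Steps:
$n = 36$ ($n = 8 - \left(6 \left(-5\right) + 2\right) = 8 - \left(-30 + 2\right) = 8 - -28 = 8 + 28 = 36$)
$M = -198$
$Q{\left(P \right)} = \frac{36}{P}$
$N{\left(y \right)} = - \frac{9}{2}$ ($N{\left(y \right)} = \frac{36}{-8} = 36 \left(- \frac{1}{8}\right) = - \frac{9}{2}$)
$\sqrt{s{\left(M \right)} + N{\left(-46 \right)}} = \sqrt{\left(-198\right)^{2} - \frac{9}{2}} = \sqrt{39204 - \frac{9}{2}} = \sqrt{\frac{78399}{2}} = \frac{3 \sqrt{17422}}{2}$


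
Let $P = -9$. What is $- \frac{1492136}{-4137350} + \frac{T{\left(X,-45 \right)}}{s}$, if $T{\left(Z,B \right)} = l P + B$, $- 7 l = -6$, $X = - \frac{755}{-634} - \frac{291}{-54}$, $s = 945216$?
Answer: $\frac{78342929107}{217260523200} \approx 0.36059$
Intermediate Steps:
$X = \frac{18772}{2853}$ ($X = \left(-755\right) \left(- \frac{1}{634}\right) - - \frac{97}{18} = \frac{755}{634} + \frac{97}{18} = \frac{18772}{2853} \approx 6.5797$)
$l = \frac{6}{7}$ ($l = \left(- \frac{1}{7}\right) \left(-6\right) = \frac{6}{7} \approx 0.85714$)
$T{\left(Z,B \right)} = - \frac{54}{7} + B$ ($T{\left(Z,B \right)} = \frac{6}{7} \left(-9\right) + B = - \frac{54}{7} + B$)
$- \frac{1492136}{-4137350} + \frac{T{\left(X,-45 \right)}}{s} = - \frac{1492136}{-4137350} + \frac{- \frac{54}{7} - 45}{945216} = \left(-1492136\right) \left(- \frac{1}{4137350}\right) - \frac{41}{735168} = \frac{746068}{2068675} - \frac{41}{735168} = \frac{78342929107}{217260523200}$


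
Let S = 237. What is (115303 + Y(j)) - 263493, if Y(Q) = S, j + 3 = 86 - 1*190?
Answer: -147953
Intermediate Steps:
j = -107 (j = -3 + (86 - 1*190) = -3 + (86 - 190) = -3 - 104 = -107)
Y(Q) = 237
(115303 + Y(j)) - 263493 = (115303 + 237) - 263493 = 115540 - 263493 = -147953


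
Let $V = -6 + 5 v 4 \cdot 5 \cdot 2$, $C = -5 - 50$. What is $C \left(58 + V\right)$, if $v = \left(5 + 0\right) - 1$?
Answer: $-46860$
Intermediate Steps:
$C = -55$
$v = 4$ ($v = 5 - 1 = 4$)
$V = 794$ ($V = -6 + 5 \cdot 4 \cdot 4 \cdot 5 \cdot 2 = -6 + 5 \cdot 4 \cdot 20 \cdot 2 = -6 + 5 \cdot 4 \cdot 40 = -6 + 5 \cdot 160 = -6 + 800 = 794$)
$C \left(58 + V\right) = - 55 \left(58 + 794\right) = \left(-55\right) 852 = -46860$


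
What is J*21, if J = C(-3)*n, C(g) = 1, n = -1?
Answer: -21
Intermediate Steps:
J = -1 (J = 1*(-1) = -1)
J*21 = -1*21 = -21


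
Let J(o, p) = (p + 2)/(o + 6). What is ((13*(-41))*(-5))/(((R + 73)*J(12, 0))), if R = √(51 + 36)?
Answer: 1750905/5242 - 23985*√87/5242 ≈ 291.34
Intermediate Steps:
J(o, p) = (2 + p)/(6 + o)
R = √87 ≈ 9.3274
((13*(-41))*(-5))/(((R + 73)*J(12, 0))) = ((13*(-41))*(-5))/(((√87 + 73)*((2 + 0)/(6 + 12)))) = (-533*(-5))/(((73 + √87)*(2/18))) = 2665/(((73 + √87)*((1/18)*2))) = 2665/(((73 + √87)*(⅑))) = 2665/(73/9 + √87/9)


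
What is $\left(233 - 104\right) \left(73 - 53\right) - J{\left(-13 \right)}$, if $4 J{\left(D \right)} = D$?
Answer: $\frac{10333}{4} \approx 2583.3$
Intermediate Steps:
$J{\left(D \right)} = \frac{D}{4}$
$\left(233 - 104\right) \left(73 - 53\right) - J{\left(-13 \right)} = \left(233 - 104\right) \left(73 - 53\right) - \frac{1}{4} \left(-13\right) = 129 \cdot 20 - - \frac{13}{4} = 2580 + \frac{13}{4} = \frac{10333}{4}$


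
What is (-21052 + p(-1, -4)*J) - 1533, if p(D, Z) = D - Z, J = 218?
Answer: -21931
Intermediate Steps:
(-21052 + p(-1, -4)*J) - 1533 = (-21052 + (-1 - 1*(-4))*218) - 1533 = (-21052 + (-1 + 4)*218) - 1533 = (-21052 + 3*218) - 1533 = (-21052 + 654) - 1533 = -20398 - 1533 = -21931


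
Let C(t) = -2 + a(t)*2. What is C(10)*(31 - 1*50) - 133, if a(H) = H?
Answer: -475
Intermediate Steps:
C(t) = -2 + 2*t (C(t) = -2 + t*2 = -2 + 2*t)
C(10)*(31 - 1*50) - 133 = (-2 + 2*10)*(31 - 1*50) - 133 = (-2 + 20)*(31 - 50) - 133 = 18*(-19) - 133 = -342 - 133 = -475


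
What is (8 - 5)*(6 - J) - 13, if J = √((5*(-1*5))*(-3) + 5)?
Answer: 5 - 12*√5 ≈ -21.833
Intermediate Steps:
J = 4*√5 (J = √((5*(-5))*(-3) + 5) = √(-25*(-3) + 5) = √(75 + 5) = √80 = 4*√5 ≈ 8.9443)
(8 - 5)*(6 - J) - 13 = (8 - 5)*(6 - 4*√5) - 13 = 3*(6 - 4*√5) - 13 = (18 - 12*√5) - 13 = 5 - 12*√5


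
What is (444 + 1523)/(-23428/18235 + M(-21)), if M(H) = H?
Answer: -35868245/406363 ≈ -88.266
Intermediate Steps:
(444 + 1523)/(-23428/18235 + M(-21)) = (444 + 1523)/(-23428/18235 - 21) = 1967/(-23428*1/18235 - 21) = 1967/(-23428/18235 - 21) = 1967/(-406363/18235) = 1967*(-18235/406363) = -35868245/406363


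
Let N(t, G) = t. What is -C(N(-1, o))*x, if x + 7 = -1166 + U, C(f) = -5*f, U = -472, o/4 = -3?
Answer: 8225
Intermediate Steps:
o = -12 (o = 4*(-3) = -12)
x = -1645 (x = -7 + (-1166 - 472) = -7 - 1638 = -1645)
-C(N(-1, o))*x = -(-5*(-1))*(-1645) = -5*(-1645) = -1*(-8225) = 8225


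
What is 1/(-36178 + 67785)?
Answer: 1/31607 ≈ 3.1639e-5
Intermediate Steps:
1/(-36178 + 67785) = 1/31607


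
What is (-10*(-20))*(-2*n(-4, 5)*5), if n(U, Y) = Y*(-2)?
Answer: 20000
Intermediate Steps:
n(U, Y) = -2*Y
(-10*(-20))*(-2*n(-4, 5)*5) = (-10*(-20))*(-(-4)*5*5) = 200*(-2*(-10)*5) = 200*(20*5) = 200*100 = 20000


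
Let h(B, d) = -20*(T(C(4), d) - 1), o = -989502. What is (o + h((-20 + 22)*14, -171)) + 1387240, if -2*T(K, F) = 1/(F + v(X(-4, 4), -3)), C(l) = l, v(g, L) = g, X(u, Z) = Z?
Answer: 66425576/167 ≈ 3.9776e+5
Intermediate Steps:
T(K, F) = -1/(2*(4 + F)) (T(K, F) = -1/(2*(F + 4)) = -1/(2*(4 + F)))
h(B, d) = 20 + 20/(8 + 2*d) (h(B, d) = -20*(-1/(8 + 2*d) - 1) = -20*(-1 - 1/(8 + 2*d)) = 20 + 20/(8 + 2*d))
(o + h((-20 + 22)*14, -171)) + 1387240 = (-989502 + 10*(9 + 2*(-171))/(4 - 171)) + 1387240 = (-989502 + 10*(9 - 342)/(-167)) + 1387240 = (-989502 + 10*(-1/167)*(-333)) + 1387240 = (-989502 + 3330/167) + 1387240 = -165243504/167 + 1387240 = 66425576/167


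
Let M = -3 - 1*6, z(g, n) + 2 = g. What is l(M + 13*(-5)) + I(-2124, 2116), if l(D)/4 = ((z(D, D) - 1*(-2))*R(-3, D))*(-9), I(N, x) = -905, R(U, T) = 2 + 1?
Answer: 7087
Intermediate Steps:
z(g, n) = -2 + g
R(U, T) = 3
M = -9 (M = -3 - 6 = -9)
l(D) = -108*D (l(D) = 4*((((-2 + D) - 1*(-2))*3)*(-9)) = 4*((((-2 + D) + 2)*3)*(-9)) = 4*((D*3)*(-9)) = 4*((3*D)*(-9)) = 4*(-27*D) = -108*D)
l(M + 13*(-5)) + I(-2124, 2116) = -108*(-9 + 13*(-5)) - 905 = -108*(-9 - 65) - 905 = -108*(-74) - 905 = 7992 - 905 = 7087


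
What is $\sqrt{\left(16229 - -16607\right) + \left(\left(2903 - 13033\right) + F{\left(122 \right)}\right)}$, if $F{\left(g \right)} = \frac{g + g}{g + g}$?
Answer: $87 \sqrt{3} \approx 150.69$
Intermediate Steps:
$F{\left(g \right)} = 1$ ($F{\left(g \right)} = \frac{2 g}{2 g} = 2 g \frac{1}{2 g} = 1$)
$\sqrt{\left(16229 - -16607\right) + \left(\left(2903 - 13033\right) + F{\left(122 \right)}\right)} = \sqrt{\left(16229 - -16607\right) + \left(\left(2903 - 13033\right) + 1\right)} = \sqrt{\left(16229 + 16607\right) + \left(-10130 + 1\right)} = \sqrt{32836 - 10129} = \sqrt{22707} = 87 \sqrt{3}$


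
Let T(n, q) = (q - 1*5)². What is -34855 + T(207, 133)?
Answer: -18471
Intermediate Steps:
T(n, q) = (-5 + q)² (T(n, q) = (q - 5)² = (-5 + q)²)
-34855 + T(207, 133) = -34855 + (-5 + 133)² = -34855 + 128² = -34855 + 16384 = -18471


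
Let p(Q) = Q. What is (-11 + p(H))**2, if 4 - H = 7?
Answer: 196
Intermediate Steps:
H = -3 (H = 4 - 1*7 = 4 - 7 = -3)
(-11 + p(H))**2 = (-11 - 3)**2 = (-14)**2 = 196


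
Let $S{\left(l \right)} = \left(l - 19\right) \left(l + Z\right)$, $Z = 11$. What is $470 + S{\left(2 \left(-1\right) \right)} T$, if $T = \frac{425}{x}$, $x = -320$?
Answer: $\frac{46145}{64} \approx 721.02$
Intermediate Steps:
$T = - \frac{85}{64}$ ($T = \frac{425}{-320} = 425 \left(- \frac{1}{320}\right) = - \frac{85}{64} \approx -1.3281$)
$S{\left(l \right)} = \left(-19 + l\right) \left(11 + l\right)$ ($S{\left(l \right)} = \left(l - 19\right) \left(l + 11\right) = \left(-19 + l\right) \left(11 + l\right)$)
$470 + S{\left(2 \left(-1\right) \right)} T = 470 + \left(-209 + \left(2 \left(-1\right)\right)^{2} - 8 \cdot 2 \left(-1\right)\right) \left(- \frac{85}{64}\right) = 470 + \left(-209 + \left(-2\right)^{2} - -16\right) \left(- \frac{85}{64}\right) = 470 + \left(-209 + 4 + 16\right) \left(- \frac{85}{64}\right) = 470 - - \frac{16065}{64} = 470 + \frac{16065}{64} = \frac{46145}{64}$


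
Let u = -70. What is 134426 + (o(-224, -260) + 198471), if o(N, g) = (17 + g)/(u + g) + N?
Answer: 36594111/110 ≈ 3.3267e+5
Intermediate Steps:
o(N, g) = N + (17 + g)/(-70 + g) (o(N, g) = (17 + g)/(-70 + g) + N = N + (17 + g)/(-70 + g))
134426 + (o(-224, -260) + 198471) = 134426 + ((17 - 260 - 70*(-224) - 224*(-260))/(-70 - 260) + 198471) = 134426 + ((17 - 260 + 15680 + 58240)/(-330) + 198471) = 134426 + (-1/330*73677 + 198471) = 134426 + (-24559/110 + 198471) = 134426 + 21807251/110 = 36594111/110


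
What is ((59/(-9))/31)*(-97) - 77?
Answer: -15760/279 ≈ -56.487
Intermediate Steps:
((59/(-9))/31)*(-97) - 77 = ((59*(-1/9))*(1/31))*(-97) - 77 = -59/9*1/31*(-97) - 77 = -59/279*(-97) - 77 = 5723/279 - 77 = -15760/279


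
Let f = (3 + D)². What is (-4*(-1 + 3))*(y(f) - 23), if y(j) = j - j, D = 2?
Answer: 184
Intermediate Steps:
f = 25 (f = (3 + 2)² = 5² = 25)
y(j) = 0
(-4*(-1 + 3))*(y(f) - 23) = (-4*(-1 + 3))*(0 - 23) = -4*2*(-23) = -8*(-23) = 184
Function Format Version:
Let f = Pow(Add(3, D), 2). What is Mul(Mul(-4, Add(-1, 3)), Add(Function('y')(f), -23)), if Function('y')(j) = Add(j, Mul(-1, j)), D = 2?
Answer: 184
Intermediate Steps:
f = 25 (f = Pow(Add(3, 2), 2) = Pow(5, 2) = 25)
Function('y')(j) = 0
Mul(Mul(-4, Add(-1, 3)), Add(Function('y')(f), -23)) = Mul(Mul(-4, Add(-1, 3)), Add(0, -23)) = Mul(Mul(-4, 2), -23) = Mul(-8, -23) = 184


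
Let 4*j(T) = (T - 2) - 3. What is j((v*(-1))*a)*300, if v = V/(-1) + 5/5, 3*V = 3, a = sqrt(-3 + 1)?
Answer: -375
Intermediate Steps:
a = I*sqrt(2) (a = sqrt(-2) = I*sqrt(2) ≈ 1.4142*I)
V = 1 (V = (1/3)*3 = 1)
v = 0 (v = 1/(-1) + 5/5 = 1*(-1) + 5*(1/5) = -1 + 1 = 0)
j(T) = -5/4 + T/4 (j(T) = ((T - 2) - 3)/4 = ((-2 + T) - 3)/4 = (-5 + T)/4 = -5/4 + T/4)
j((v*(-1))*a)*300 = (-5/4 + ((0*(-1))*(I*sqrt(2)))/4)*300 = (-5/4 + (0*(I*sqrt(2)))/4)*300 = (-5/4 + (1/4)*0)*300 = (-5/4 + 0)*300 = -5/4*300 = -375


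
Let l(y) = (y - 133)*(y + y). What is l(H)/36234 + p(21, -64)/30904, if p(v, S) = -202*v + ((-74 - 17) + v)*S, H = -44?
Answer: 3712003/8483148 ≈ 0.43757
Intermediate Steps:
l(y) = 2*y*(-133 + y) (l(y) = (-133 + y)*(2*y) = 2*y*(-133 + y))
p(v, S) = -202*v + S*(-91 + v) (p(v, S) = -202*v + (-91 + v)*S = -202*v + S*(-91 + v))
l(H)/36234 + p(21, -64)/30904 = (2*(-44)*(-133 - 44))/36234 + (-202*21 - 91*(-64) - 64*21)/30904 = (2*(-44)*(-177))*(1/36234) + (-4242 + 5824 - 1344)*(1/30904) = 15576*(1/36234) + 238*(1/30904) = 236/549 + 119/15452 = 3712003/8483148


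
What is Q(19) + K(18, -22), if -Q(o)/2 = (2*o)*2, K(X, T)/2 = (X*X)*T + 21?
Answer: -14366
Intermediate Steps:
K(X, T) = 42 + 2*T*X**2 (K(X, T) = 2*((X*X)*T + 21) = 2*(X**2*T + 21) = 2*(T*X**2 + 21) = 2*(21 + T*X**2) = 42 + 2*T*X**2)
Q(o) = -8*o (Q(o) = -2*2*o*2 = -8*o)
Q(19) + K(18, -22) = -8*19 + (42 + 2*(-22)*18**2) = -152 + (42 + 2*(-22)*324) = -152 + (42 - 14256) = -152 - 14214 = -14366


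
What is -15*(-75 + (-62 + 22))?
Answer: 1725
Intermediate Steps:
-15*(-75 + (-62 + 22)) = -15*(-75 - 40) = -15*(-115) = 1725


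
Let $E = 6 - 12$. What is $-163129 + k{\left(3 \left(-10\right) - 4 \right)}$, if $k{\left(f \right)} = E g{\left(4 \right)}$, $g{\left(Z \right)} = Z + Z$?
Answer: $-163177$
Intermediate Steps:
$E = -6$
$g{\left(Z \right)} = 2 Z$
$k{\left(f \right)} = -48$ ($k{\left(f \right)} = - 6 \cdot 2 \cdot 4 = \left(-6\right) 8 = -48$)
$-163129 + k{\left(3 \left(-10\right) - 4 \right)} = -163129 - 48 = -163177$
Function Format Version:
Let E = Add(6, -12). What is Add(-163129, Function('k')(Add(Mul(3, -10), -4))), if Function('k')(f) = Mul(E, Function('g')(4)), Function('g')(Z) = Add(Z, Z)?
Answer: -163177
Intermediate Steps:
E = -6
Function('g')(Z) = Mul(2, Z)
Function('k')(f) = -48 (Function('k')(f) = Mul(-6, Mul(2, 4)) = Mul(-6, 8) = -48)
Add(-163129, Function('k')(Add(Mul(3, -10), -4))) = Add(-163129, -48) = -163177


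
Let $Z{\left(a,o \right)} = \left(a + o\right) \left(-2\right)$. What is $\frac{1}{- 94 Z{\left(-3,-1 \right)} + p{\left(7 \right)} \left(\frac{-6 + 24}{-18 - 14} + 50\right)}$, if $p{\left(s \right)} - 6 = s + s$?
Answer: $\frac{4}{947} \approx 0.0042239$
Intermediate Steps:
$p{\left(s \right)} = 6 + 2 s$ ($p{\left(s \right)} = 6 + \left(s + s\right) = 6 + 2 s$)
$Z{\left(a,o \right)} = - 2 a - 2 o$
$\frac{1}{- 94 Z{\left(-3,-1 \right)} + p{\left(7 \right)} \left(\frac{-6 + 24}{-18 - 14} + 50\right)} = \frac{1}{- 94 \left(\left(-2\right) \left(-3\right) - -2\right) + \left(6 + 2 \cdot 7\right) \left(\frac{-6 + 24}{-18 - 14} + 50\right)} = \frac{1}{- 94 \left(6 + 2\right) + \left(6 + 14\right) \left(\frac{18}{-32} + 50\right)} = \frac{1}{\left(-94\right) 8 + 20 \left(18 \left(- \frac{1}{32}\right) + 50\right)} = \frac{1}{-752 + 20 \left(- \frac{9}{16} + 50\right)} = \frac{1}{-752 + 20 \cdot \frac{791}{16}} = \frac{1}{-752 + \frac{3955}{4}} = \frac{1}{\frac{947}{4}} = \frac{4}{947}$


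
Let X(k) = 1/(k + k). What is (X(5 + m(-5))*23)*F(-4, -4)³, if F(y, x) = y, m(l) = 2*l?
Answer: 736/5 ≈ 147.20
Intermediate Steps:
X(k) = 1/(2*k)
(X(5 + m(-5))*23)*F(-4, -4)³ = ((1/(2*(5 + 2*(-5))))*23)*(-4)³ = ((1/(2*(5 - 10)))*23)*(-64) = (((½)/(-5))*23)*(-64) = (((½)*(-⅕))*23)*(-64) = -⅒*23*(-64) = -23/10*(-64) = 736/5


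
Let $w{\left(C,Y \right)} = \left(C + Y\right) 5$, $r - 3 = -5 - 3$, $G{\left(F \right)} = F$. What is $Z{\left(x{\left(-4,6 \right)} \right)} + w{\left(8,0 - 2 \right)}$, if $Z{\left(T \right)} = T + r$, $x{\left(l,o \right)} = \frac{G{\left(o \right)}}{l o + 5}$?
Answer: $\frac{469}{19} \approx 24.684$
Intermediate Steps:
$r = -5$ ($r = 3 - 8 = -5$)
$x{\left(l,o \right)} = \frac{o}{5 + l o}$ ($x{\left(l,o \right)} = \frac{o}{l o + 5} = \frac{o}{5 + l o}$)
$w{\left(C,Y \right)} = 5 C + 5 Y$
$Z{\left(T \right)} = -5 + T$ ($Z{\left(T \right)} = T - 5 = -5 + T$)
$Z{\left(x{\left(-4,6 \right)} \right)} + w{\left(8,0 - 2 \right)} = \left(-5 + \frac{6}{5 - 24}\right) + \left(5 \cdot 8 + 5 \left(0 - 2\right)\right) = \left(-5 + \frac{6}{5 - 24}\right) + \left(40 + 5 \left(0 - 2\right)\right) = \left(-5 + \frac{6}{-19}\right) + \left(40 + 5 \left(-2\right)\right) = \left(-5 + 6 \left(- \frac{1}{19}\right)\right) + \left(40 - 10\right) = \left(-5 - \frac{6}{19}\right) + 30 = - \frac{101}{19} + 30 = \frac{469}{19}$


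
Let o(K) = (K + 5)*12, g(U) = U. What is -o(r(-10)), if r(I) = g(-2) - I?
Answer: -156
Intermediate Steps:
r(I) = -2 - I
o(K) = 60 + 12*K (o(K) = (5 + K)*12 = 60 + 12*K)
-o(r(-10)) = -(60 + 12*(-2 - 1*(-10))) = -(60 + 12*(-2 + 10)) = -(60 + 12*8) = -(60 + 96) = -1*156 = -156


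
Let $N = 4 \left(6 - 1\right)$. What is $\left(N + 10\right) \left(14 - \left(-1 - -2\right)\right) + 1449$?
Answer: $1839$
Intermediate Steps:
$N = 20$ ($N = 4 \cdot 5 = 20$)
$\left(N + 10\right) \left(14 - \left(-1 - -2\right)\right) + 1449 = \left(20 + 10\right) \left(14 - \left(-1 - -2\right)\right) + 1449 = 30 \left(14 - \left(-1 + 2\right)\right) + 1449 = 30 \left(14 - 1\right) + 1449 = 30 \cdot 13 + 1449 = 390 + 1449 = 1839$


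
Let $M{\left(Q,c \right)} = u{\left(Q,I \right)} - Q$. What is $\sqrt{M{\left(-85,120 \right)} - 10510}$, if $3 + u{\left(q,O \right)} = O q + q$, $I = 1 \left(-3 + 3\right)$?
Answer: $i \sqrt{10513} \approx 102.53 i$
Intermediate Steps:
$I = 0$ ($I = 1 \cdot 0 = 0$)
$u{\left(q,O \right)} = -3 + q + O q$ ($u{\left(q,O \right)} = -3 + \left(O q + q\right) = -3 + \left(q + O q\right) = -3 + q + O q$)
$M{\left(Q,c \right)} = -3$ ($M{\left(Q,c \right)} = \left(-3 + Q + 0 Q\right) - Q = \left(-3 + Q + 0\right) - Q = \left(-3 + Q\right) - Q = -3$)
$\sqrt{M{\left(-85,120 \right)} - 10510} = \sqrt{-3 - 10510} = \sqrt{-10513} = i \sqrt{10513}$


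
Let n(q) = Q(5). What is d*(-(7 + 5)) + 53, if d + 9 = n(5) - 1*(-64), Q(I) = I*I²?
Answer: -2107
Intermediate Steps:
Q(I) = I³
n(q) = 125 (n(q) = 5³ = 125)
d = 180 (d = -9 + (125 - 1*(-64)) = -9 + (125 + 64) = -9 + 189 = 180)
d*(-(7 + 5)) + 53 = 180*(-(7 + 5)) + 53 = 180*(-1*12) + 53 = 180*(-12) + 53 = -2160 + 53 = -2107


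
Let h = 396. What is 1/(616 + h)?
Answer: 1/1012 ≈ 0.00098814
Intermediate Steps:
1/(616 + h) = 1/(616 + 396) = 1/1012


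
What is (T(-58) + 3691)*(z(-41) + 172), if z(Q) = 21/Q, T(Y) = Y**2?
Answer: 49603705/41 ≈ 1.2098e+6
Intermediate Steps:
(T(-58) + 3691)*(z(-41) + 172) = ((-58)**2 + 3691)*(21/(-41) + 172) = (3364 + 3691)*(21*(-1/41) + 172) = 7055*(-21/41 + 172) = 7055*(7031/41) = 49603705/41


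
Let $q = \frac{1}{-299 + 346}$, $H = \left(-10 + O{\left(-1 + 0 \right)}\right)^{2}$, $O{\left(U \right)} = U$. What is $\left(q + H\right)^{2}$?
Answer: $\frac{32353344}{2209} \approx 14646.0$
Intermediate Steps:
$H = 121$ ($H = \left(-10 + \left(-1 + 0\right)\right)^{2} = \left(-10 - 1\right)^{2} = \left(-11\right)^{2} = 121$)
$q = \frac{1}{47} \approx 0.021277$
$\left(q + H\right)^{2} = \left(\frac{1}{47} + 121\right)^{2} = \left(\frac{5688}{47}\right)^{2} = \frac{32353344}{2209}$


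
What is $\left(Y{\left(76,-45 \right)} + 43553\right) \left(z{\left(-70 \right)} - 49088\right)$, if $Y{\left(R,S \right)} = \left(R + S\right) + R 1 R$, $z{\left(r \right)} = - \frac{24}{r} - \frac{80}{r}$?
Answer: $- \frac{16960372416}{7} \approx -2.4229 \cdot 10^{9}$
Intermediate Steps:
$z{\left(r \right)} = - \frac{104}{r}$
$Y{\left(R,S \right)} = R + S + R^{2}$ ($Y{\left(R,S \right)} = \left(R + S\right) + R R = \left(R + S\right) + R^{2} = R + S + R^{2}$)
$\left(Y{\left(76,-45 \right)} + 43553\right) \left(z{\left(-70 \right)} - 49088\right) = \left(\left(76 - 45 + 76^{2}\right) + 43553\right) \left(- \frac{104}{-70} - 49088\right) = \left(\left(76 - 45 + 5776\right) + 43553\right) \left(\left(-104\right) \left(- \frac{1}{70}\right) - 49088\right) = \left(5807 + 43553\right) \left(\frac{52}{35} - 49088\right) = 49360 \left(- \frac{1718028}{35}\right) = - \frac{16960372416}{7}$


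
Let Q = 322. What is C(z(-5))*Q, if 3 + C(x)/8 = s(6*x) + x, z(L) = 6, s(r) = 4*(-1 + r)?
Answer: 368368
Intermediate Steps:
s(r) = -4 + 4*r
C(x) = -56 + 200*x (C(x) = -24 + 8*((-4 + 4*(6*x)) + x) = -24 + 8*((-4 + 24*x) + x) = -24 + 8*(-4 + 25*x) = -24 + (-32 + 200*x) = -56 + 200*x)
C(z(-5))*Q = (-56 + 200*6)*322 = (-56 + 1200)*322 = 1144*322 = 368368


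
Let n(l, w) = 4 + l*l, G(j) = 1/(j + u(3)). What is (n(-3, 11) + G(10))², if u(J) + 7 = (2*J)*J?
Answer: 75076/441 ≈ 170.24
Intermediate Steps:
u(J) = -7 + 2*J² (u(J) = -7 + (2*J)*J = -7 + 2*J²)
G(j) = 1/(11 + j) (G(j) = 1/(j + (-7 + 2*3²)) = 1/(j + (-7 + 2*9)) = 1/(j + (-7 + 18)) = 1/(j + 11) = 1/(11 + j))
n(l, w) = 4 + l²
(n(-3, 11) + G(10))² = ((4 + (-3)²) + 1/(11 + 10))² = ((4 + 9) + 1/21)² = (13 + 1/21)² = (274/21)² = 75076/441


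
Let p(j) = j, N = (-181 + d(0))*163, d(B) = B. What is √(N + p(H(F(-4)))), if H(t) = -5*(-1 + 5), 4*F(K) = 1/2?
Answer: I*√29523 ≈ 171.82*I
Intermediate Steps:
F(K) = ⅛ (F(K) = (¼)/2 = (¼)*(½) = ⅛)
N = -29503 (N = (-181 + 0)*163 = -181*163 = -29503)
H(t) = -20 (H(t) = -5*4 = -20)
√(N + p(H(F(-4)))) = √(-29503 - 20) = √(-29523) = I*√29523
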